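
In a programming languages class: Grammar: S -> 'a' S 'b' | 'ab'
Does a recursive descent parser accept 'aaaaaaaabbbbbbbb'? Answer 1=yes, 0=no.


Grammar accepts strings of the form a^n b^n (n >= 1)
Word: 'aaaaaaaabbbbbbbb'
Counting: 8 a's and 8 b's
Check: 8 == 8? Yes
Derivation (S -> aSb applied 7 time(s), then S -> ab): S => aSb => aaSbb => aaaSbbb => aaaaSbbbb => aaaaaSbbbbb => aaaaaaSbbbbbb => aaaaaaaSbbbbbbb => aaaaaaaabbbbbbbb
Accepted

1


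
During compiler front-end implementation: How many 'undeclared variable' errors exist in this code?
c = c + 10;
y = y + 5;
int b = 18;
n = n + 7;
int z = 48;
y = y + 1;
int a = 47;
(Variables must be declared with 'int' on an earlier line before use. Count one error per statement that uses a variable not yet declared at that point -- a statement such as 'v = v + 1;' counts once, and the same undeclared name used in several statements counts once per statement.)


Scanning code line by line:
  Line 1: use 'c' -> ERROR (undeclared)
  Line 2: use 'y' -> ERROR (undeclared)
  Line 3: declare 'b' -> declared = ['b']
  Line 4: use 'n' -> ERROR (undeclared)
  Line 5: declare 'z' -> declared = ['b', 'z']
  Line 6: use 'y' -> ERROR (undeclared)
  Line 7: declare 'a' -> declared = ['a', 'b', 'z']
Total undeclared variable errors: 4

4


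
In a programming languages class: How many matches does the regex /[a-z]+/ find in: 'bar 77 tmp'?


Pattern: /[a-z]+/ (identifiers)
Input: 'bar 77 tmp'
Scanning for matches:
  Match 1: 'bar'
  Match 2: 'tmp'
Total matches: 2

2


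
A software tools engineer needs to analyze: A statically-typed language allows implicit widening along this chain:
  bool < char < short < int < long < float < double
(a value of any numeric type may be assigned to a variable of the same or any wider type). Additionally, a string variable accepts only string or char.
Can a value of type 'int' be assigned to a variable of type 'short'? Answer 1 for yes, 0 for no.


Target variable type: short
Source value type: int
Numeric ranks: int=3, short=2
Widening allowed iff rank(source) <= rank(target): 3 <= 2? No
Result: 0

0


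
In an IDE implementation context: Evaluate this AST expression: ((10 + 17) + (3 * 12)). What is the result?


Expression: ((10 + 17) + (3 * 12))
Evaluating step by step:
  10 + 17 = 27
  3 * 12 = 36
  27 + 36 = 63
Result: 63

63


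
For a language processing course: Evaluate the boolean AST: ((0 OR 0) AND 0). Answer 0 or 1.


Step 1: Evaluate inner node
  0 OR 0 = 0
Step 2: Evaluate root node
  0 AND 0 = 0

0


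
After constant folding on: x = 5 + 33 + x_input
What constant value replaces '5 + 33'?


Identifying constant sub-expression:
  Original: x = 5 + 33 + x_input
  5 and 33 are both compile-time constants
  Evaluating: 5 + 33 = 38
  After folding: x = 38 + x_input

38


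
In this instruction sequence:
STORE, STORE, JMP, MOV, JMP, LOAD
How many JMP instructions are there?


Scanning instruction sequence for JMP:
  Position 1: STORE
  Position 2: STORE
  Position 3: JMP <- MATCH
  Position 4: MOV
  Position 5: JMP <- MATCH
  Position 6: LOAD
Matches at positions: [3, 5]
Total JMP count: 2

2


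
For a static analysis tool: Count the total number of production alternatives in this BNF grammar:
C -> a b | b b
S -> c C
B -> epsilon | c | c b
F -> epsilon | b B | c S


Counting alternatives per rule:
  C: 2 alternative(s)
  S: 1 alternative(s)
  B: 3 alternative(s)
  F: 3 alternative(s)
Sum: 2 + 1 + 3 + 3 = 9

9


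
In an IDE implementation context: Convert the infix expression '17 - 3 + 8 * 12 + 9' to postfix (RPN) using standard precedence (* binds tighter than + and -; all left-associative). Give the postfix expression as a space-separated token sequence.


Applying the shunting-yard algorithm:
  Operand 17 -> output
  Push '-' onto operator stack -> op-stack: [-]
  Operand 3 -> output
  See '+' (prec 1); top '-' (prec 1) >= it -> pop '-' to output
  Push '+' onto operator stack -> op-stack: [+]
  Operand 8 -> output
  Push '*' onto operator stack -> op-stack: [+, *]
  Operand 12 -> output
  See '+' (prec 1); top '*' (prec 2) >= it -> pop '*' to output
  See '+' (prec 1); top '+' (prec 1) >= it -> pop '+' to output
  Push '+' onto operator stack -> op-stack: [+]
  Operand 9 -> output
  End of input: pop '+' to output
Postfix result: 17 3 - 8 12 * + 9 +

17 3 - 8 12 * + 9 +


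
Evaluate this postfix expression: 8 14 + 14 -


Processing tokens left to right:
Push 8, Push 14
Pop 8 and 14, compute 8 + 14 = 22, push 22
Push 14
Pop 22 and 14, compute 22 - 14 = 8, push 8
Stack result: 8

8


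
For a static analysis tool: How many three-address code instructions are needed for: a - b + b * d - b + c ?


Expression: a - b + b * d - b + c
Generating three-address code (respecting * over +/- precedence):
  Instruction 1: t1 = b * d
  Instruction 2: t2 = a - b
  Instruction 3: t3 = t2 + t1
  Instruction 4: t4 = t3 - b
  Instruction 5: t5 = t4 + c
Total instructions: 5

5


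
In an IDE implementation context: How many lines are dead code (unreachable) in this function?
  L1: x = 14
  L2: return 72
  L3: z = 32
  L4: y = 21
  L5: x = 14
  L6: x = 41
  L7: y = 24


Analyzing control flow:
  L1: reachable (before return)
  L2: reachable (return statement)
  L3: DEAD (after return at L2)
  L4: DEAD (after return at L2)
  L5: DEAD (after return at L2)
  L6: DEAD (after return at L2)
  L7: DEAD (after return at L2)
Return at L2, total lines = 7
Dead lines: L3 through L7
Count: 5

5


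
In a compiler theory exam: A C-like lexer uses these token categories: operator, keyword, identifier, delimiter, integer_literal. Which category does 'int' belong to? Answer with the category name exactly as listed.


Token: 'int'
Checking categories:
  identifier: no
  integer_literal: no
  operator: no
  keyword: YES
  delimiter: no
Category: keyword

keyword


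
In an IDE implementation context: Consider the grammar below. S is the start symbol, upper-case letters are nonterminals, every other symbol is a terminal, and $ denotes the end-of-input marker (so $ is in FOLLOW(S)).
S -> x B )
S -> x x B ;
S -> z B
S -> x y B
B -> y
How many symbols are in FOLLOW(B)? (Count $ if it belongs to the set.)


S is the start symbol and does not occur in any rule body, so FOLLOW(S) = {$}.
Examining every occurrence of B in a rule body:
  S -> x B ) : B is followed by terminal ')' -> add ')'
  S -> x x B ; : B is followed by terminal ';' -> add ';'
  S -> z B : B is at the right end -> add FOLLOW(S) = {$}
  S -> x y B : B is at the right end -> add FOLLOW(S) = {$} (already in the set)
  B -> y : B does not occur in the body -> contributes nothing
FOLLOW(B) = {), ;, $}
Count: 3

3


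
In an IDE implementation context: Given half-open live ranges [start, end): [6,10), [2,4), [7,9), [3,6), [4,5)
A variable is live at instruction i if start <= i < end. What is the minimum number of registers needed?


Live ranges:
  Var0: [6, 10)
  Var1: [2, 4)
  Var2: [7, 9)
  Var3: [3, 6)
  Var4: [4, 5)
Sweep-line events (position, delta, active):
  pos=2 start -> active=1
  pos=3 start -> active=2
  pos=4 end -> active=1
  pos=4 start -> active=2
  pos=5 end -> active=1
  pos=6 end -> active=0
  pos=6 start -> active=1
  pos=7 start -> active=2
  pos=9 end -> active=1
  pos=10 end -> active=0
Maximum simultaneous active: 2
Minimum registers needed: 2

2


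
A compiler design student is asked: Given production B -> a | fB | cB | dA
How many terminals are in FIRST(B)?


Production: B -> a | fB | cB | dA
Examining each alternative for leading terminals:
  B -> a : first terminal = 'a'
  B -> fB : first terminal = 'f'
  B -> cB : first terminal = 'c'
  B -> dA : first terminal = 'd'
FIRST(B) = {a, c, d, f}
Count: 4

4


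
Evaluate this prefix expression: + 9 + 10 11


Parsing prefix expression: + 9 + 10 11
Step 1: Innermost operation '+ 10 11'
  10 + 11 = 21
Step 2: Outer operation '+ 9 [21]'
  9 + 21 = 30

30


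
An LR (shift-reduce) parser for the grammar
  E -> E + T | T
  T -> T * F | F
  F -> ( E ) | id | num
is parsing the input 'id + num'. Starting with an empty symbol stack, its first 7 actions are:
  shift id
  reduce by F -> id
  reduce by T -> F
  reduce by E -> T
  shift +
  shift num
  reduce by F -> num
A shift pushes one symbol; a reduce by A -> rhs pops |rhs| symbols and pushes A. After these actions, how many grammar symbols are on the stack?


Tracking the symbol stack through each action:
  Action 1: shift 'id' : push -> stack = [id] (size 1)
  Action 2: reduce by F -> id : pop 1, push F -> stack = [F] (size 1)
  Action 3: reduce by T -> F : pop 1, push T -> stack = [T] (size 1)
  Action 4: reduce by E -> T : pop 1, push E -> stack = [E] (size 1)
  Action 5: shift '+' : push -> stack = [E, +] (size 2)
  Action 6: shift 'num' : push -> stack = [E, +, num] (size 3)
  Action 7: reduce by F -> num : pop 1, push F -> stack = [E, +, F] (size 3)
Final stack size: 3

3


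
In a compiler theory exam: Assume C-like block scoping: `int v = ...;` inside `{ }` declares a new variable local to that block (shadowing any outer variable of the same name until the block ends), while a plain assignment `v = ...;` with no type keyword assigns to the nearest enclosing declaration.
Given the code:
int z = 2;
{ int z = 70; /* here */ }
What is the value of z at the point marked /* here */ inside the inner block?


Analyzing scoping rules:
Outer scope: declares z = 2
Inner block: 'int z = 70;' declares a NEW z that shadows the outer one
Inside the block the inner declaration is in scope -> 70
Result: 70

70


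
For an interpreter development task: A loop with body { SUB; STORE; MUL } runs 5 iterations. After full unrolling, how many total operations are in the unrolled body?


Loop body operations: SUB, STORE, MUL (3 ops per iteration)
Unrolling 5 iterations:
  Iteration 1: SUB, STORE, MUL (3 ops)
  Iteration 2: SUB, STORE, MUL (3 ops)
  Iteration 3: SUB, STORE, MUL (3 ops)
  Iteration 4: SUB, STORE, MUL (3 ops)
  Iteration 5: SUB, STORE, MUL (3 ops)
Total: 5 iterations * 3 ops/iter = 15 operations

15


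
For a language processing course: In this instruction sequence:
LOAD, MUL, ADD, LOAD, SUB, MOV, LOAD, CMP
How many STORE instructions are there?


Scanning instruction sequence for STORE:
  Position 1: LOAD
  Position 2: MUL
  Position 3: ADD
  Position 4: LOAD
  Position 5: SUB
  Position 6: MOV
  Position 7: LOAD
  Position 8: CMP
Matches at positions: []
Total STORE count: 0

0


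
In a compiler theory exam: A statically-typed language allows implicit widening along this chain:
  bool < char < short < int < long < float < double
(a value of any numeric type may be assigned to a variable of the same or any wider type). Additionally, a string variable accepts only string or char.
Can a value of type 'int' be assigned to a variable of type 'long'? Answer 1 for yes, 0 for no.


Target variable type: long
Source value type: int
Numeric ranks: int=3, long=4
Widening allowed iff rank(source) <= rank(target): 3 <= 4? Yes
Result: 1

1


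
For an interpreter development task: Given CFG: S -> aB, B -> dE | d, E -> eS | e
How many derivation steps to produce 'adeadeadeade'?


Grammar: S -> aB, B -> dE | d, E -> eS | e
Deriving 'adeadeadeade':
Step 1: S -> aB => aB
Step 2: B -> dE => adE
Step 3: E -> eS => adeS
Step 4: S -> aB => adeaB
Step 5: B -> dE => adeadE
Step 6: E -> eS => adeadeS
Step 7: S -> aB => adeadeaB
Step 8: B -> dE => adeadeadE
Step 9: E -> eS => adeadeadeS
Step 10: S -> aB => adeadeadeaB
Step 11: B -> dE => adeadeadeadE
Step 12: E -> e => adeadeadeade
Total derivation steps: 12

12


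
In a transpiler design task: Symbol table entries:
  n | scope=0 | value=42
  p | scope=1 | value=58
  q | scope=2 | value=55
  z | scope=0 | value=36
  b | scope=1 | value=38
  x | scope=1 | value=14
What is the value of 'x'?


Searching symbol table for 'x':
  n | scope=0 | value=42
  p | scope=1 | value=58
  q | scope=2 | value=55
  z | scope=0 | value=36
  b | scope=1 | value=38
  x | scope=1 | value=14 <- MATCH
Found 'x' at scope 1 with value 14

14


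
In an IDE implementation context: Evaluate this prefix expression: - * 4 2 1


Parsing prefix expression: - * 4 2 1
Step 1: Innermost operation '* 4 2'
  4 * 2 = 8
Step 2: Outer operation '- [8] 1'
  8 - 1 = 7

7


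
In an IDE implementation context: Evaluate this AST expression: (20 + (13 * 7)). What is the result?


Expression: (20 + (13 * 7))
Evaluating step by step:
  13 * 7 = 91
  20 + 91 = 111
Result: 111

111


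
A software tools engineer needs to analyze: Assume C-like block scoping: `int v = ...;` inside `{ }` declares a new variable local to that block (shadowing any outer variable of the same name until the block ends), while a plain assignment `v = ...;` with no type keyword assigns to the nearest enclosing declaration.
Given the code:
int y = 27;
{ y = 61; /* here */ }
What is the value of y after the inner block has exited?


Analyzing scoping rules:
Outer scope: declares y = 27
Inner block: 'y = 61;' has no type keyword, so it is an assignment to the outer y (no shadowing)
The assignment changed the outer variable itself, so the new value persists after the block -> 61
Result: 61

61


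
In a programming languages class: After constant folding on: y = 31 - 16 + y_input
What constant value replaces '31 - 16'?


Identifying constant sub-expression:
  Original: y = 31 - 16 + y_input
  31 and 16 are both compile-time constants
  Evaluating: 31 - 16 = 15
  After folding: y = 15 + y_input

15


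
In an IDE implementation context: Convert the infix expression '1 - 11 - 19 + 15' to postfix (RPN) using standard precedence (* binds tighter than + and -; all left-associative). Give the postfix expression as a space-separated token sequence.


Applying the shunting-yard algorithm:
  Operand 1 -> output
  Push '-' onto operator stack -> op-stack: [-]
  Operand 11 -> output
  See '-' (prec 1); top '-' (prec 1) >= it -> pop '-' to output
  Push '-' onto operator stack -> op-stack: [-]
  Operand 19 -> output
  See '+' (prec 1); top '-' (prec 1) >= it -> pop '-' to output
  Push '+' onto operator stack -> op-stack: [+]
  Operand 15 -> output
  End of input: pop '+' to output
Postfix result: 1 11 - 19 - 15 +

1 11 - 19 - 15 +


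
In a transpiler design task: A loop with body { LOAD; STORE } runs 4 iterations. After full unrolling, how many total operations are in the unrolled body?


Loop body operations: LOAD, STORE (2 ops per iteration)
Unrolling 4 iterations:
  Iteration 1: LOAD, STORE (2 ops)
  Iteration 2: LOAD, STORE (2 ops)
  Iteration 3: LOAD, STORE (2 ops)
  Iteration 4: LOAD, STORE (2 ops)
Total: 4 iterations * 2 ops/iter = 8 operations

8


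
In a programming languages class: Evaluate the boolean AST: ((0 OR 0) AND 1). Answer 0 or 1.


Step 1: Evaluate inner node
  0 OR 0 = 0
Step 2: Evaluate root node
  0 AND 1 = 0

0


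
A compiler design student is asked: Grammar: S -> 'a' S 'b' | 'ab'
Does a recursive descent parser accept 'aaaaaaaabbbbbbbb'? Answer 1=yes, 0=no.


Grammar accepts strings of the form a^n b^n (n >= 1)
Word: 'aaaaaaaabbbbbbbb'
Counting: 8 a's and 8 b's
Check: 8 == 8? Yes
Derivation (S -> aSb applied 7 time(s), then S -> ab): S => aSb => aaSbb => aaaSbbb => aaaaSbbbb => aaaaaSbbbbb => aaaaaaSbbbbbb => aaaaaaaSbbbbbbb => aaaaaaaabbbbbbbb
Accepted

1


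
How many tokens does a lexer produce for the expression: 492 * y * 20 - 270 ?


Scanning '492 * y * 20 - 270'
Token 1: '492' -> integer_literal
Token 2: '*' -> operator
Token 3: 'y' -> identifier
Token 4: '*' -> operator
Token 5: '20' -> integer_literal
Token 6: '-' -> operator
Token 7: '270' -> integer_literal
Total tokens: 7

7


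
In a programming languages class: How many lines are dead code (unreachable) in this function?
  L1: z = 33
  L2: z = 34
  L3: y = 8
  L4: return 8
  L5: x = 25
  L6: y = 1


Analyzing control flow:
  L1: reachable (before return)
  L2: reachable (before return)
  L3: reachable (before return)
  L4: reachable (return statement)
  L5: DEAD (after return at L4)
  L6: DEAD (after return at L4)
Return at L4, total lines = 6
Dead lines: L5 through L6
Count: 2

2


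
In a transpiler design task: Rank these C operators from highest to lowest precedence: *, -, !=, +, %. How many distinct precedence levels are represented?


Looking up precedence for each operator:
  * -> precedence 6
  - -> precedence 5
  != -> precedence 3
  + -> precedence 5
  % -> precedence 6
Sorted highest to lowest: *, %, -, +, !=
Distinct precedence values: [6, 5, 3]
Number of distinct levels: 3

3


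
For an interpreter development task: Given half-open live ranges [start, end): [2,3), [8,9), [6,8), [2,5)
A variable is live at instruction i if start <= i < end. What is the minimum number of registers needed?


Live ranges:
  Var0: [2, 3)
  Var1: [8, 9)
  Var2: [6, 8)
  Var3: [2, 5)
Sweep-line events (position, delta, active):
  pos=2 start -> active=1
  pos=2 start -> active=2
  pos=3 end -> active=1
  pos=5 end -> active=0
  pos=6 start -> active=1
  pos=8 end -> active=0
  pos=8 start -> active=1
  pos=9 end -> active=0
Maximum simultaneous active: 2
Minimum registers needed: 2

2


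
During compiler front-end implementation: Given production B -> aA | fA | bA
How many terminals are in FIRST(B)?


Production: B -> aA | fA | bA
Examining each alternative for leading terminals:
  B -> aA : first terminal = 'a'
  B -> fA : first terminal = 'f'
  B -> bA : first terminal = 'b'
FIRST(B) = {a, b, f}
Count: 3

3


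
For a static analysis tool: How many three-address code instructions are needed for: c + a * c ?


Expression: c + a * c
Generating three-address code (respecting * over +/- precedence):
  Instruction 1: t1 = a * c
  Instruction 2: t2 = c + t1
Total instructions: 2

2


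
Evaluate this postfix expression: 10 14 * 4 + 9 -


Processing tokens left to right:
Push 10, Push 14
Pop 10 and 14, compute 10 * 14 = 140, push 140
Push 4
Pop 140 and 4, compute 140 + 4 = 144, push 144
Push 9
Pop 144 and 9, compute 144 - 9 = 135, push 135
Stack result: 135

135


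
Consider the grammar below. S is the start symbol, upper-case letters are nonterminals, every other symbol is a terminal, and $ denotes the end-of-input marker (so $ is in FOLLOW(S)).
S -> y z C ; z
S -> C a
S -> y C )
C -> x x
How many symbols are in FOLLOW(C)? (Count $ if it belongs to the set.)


S is the start symbol and does not occur in any rule body, so FOLLOW(S) = {$}.
Examining every occurrence of C in a rule body:
  S -> y z C ; z : C is followed by terminal ';' -> add ';'
  S -> C a : C is followed by terminal 'a' -> add 'a'
  S -> y C ) : C is followed by terminal ')' -> add ')'
  C -> x x : C does not occur in the body -> contributes nothing
FOLLOW(C) = {), ;, a}
Count: 3

3


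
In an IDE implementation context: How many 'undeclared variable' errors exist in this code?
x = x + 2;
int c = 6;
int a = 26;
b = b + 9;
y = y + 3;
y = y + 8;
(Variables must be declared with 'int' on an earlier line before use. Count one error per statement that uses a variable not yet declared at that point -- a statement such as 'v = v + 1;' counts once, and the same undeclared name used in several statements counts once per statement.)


Scanning code line by line:
  Line 1: use 'x' -> ERROR (undeclared)
  Line 2: declare 'c' -> declared = ['c']
  Line 3: declare 'a' -> declared = ['a', 'c']
  Line 4: use 'b' -> ERROR (undeclared)
  Line 5: use 'y' -> ERROR (undeclared)
  Line 6: use 'y' -> ERROR (undeclared)
Total undeclared variable errors: 4

4


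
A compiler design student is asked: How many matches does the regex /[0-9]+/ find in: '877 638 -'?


Pattern: /[0-9]+/ (int literals)
Input: '877 638 -'
Scanning for matches:
  Match 1: '877'
  Match 2: '638'
Total matches: 2

2


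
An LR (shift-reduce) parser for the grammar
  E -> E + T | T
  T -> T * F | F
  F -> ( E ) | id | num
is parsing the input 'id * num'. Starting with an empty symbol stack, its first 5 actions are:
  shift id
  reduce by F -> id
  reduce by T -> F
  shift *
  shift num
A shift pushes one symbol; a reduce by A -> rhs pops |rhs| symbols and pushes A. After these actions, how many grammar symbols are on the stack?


Tracking the symbol stack through each action:
  Action 1: shift 'id' : push -> stack = [id] (size 1)
  Action 2: reduce by F -> id : pop 1, push F -> stack = [F] (size 1)
  Action 3: reduce by T -> F : pop 1, push T -> stack = [T] (size 1)
  Action 4: shift '*' : push -> stack = [T, *] (size 2)
  Action 5: shift 'num' : push -> stack = [T, *, num] (size 3)
Final stack size: 3

3


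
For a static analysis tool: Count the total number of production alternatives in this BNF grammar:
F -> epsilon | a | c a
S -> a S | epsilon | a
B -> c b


Counting alternatives per rule:
  F: 3 alternative(s)
  S: 3 alternative(s)
  B: 1 alternative(s)
Sum: 3 + 3 + 1 = 7

7


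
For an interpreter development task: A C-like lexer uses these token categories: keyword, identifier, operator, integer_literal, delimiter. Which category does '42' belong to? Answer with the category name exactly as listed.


Token: '42'
Checking categories:
  identifier: no
  integer_literal: YES
  operator: no
  keyword: no
  delimiter: no
Category: integer_literal

integer_literal


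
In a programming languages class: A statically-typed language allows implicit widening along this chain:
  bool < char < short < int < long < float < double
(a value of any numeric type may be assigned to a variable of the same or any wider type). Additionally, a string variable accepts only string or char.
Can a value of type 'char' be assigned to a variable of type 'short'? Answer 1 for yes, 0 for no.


Target variable type: short
Source value type: char
Numeric ranks: char=1, short=2
Widening allowed iff rank(source) <= rank(target): 1 <= 2? Yes
Result: 1

1


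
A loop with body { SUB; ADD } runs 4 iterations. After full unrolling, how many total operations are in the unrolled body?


Loop body operations: SUB, ADD (2 ops per iteration)
Unrolling 4 iterations:
  Iteration 1: SUB, ADD (2 ops)
  Iteration 2: SUB, ADD (2 ops)
  Iteration 3: SUB, ADD (2 ops)
  Iteration 4: SUB, ADD (2 ops)
Total: 4 iterations * 2 ops/iter = 8 operations

8


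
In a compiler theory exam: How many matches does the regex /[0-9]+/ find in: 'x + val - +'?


Pattern: /[0-9]+/ (int literals)
Input: 'x + val - +'
Scanning for matches:
Total matches: 0

0


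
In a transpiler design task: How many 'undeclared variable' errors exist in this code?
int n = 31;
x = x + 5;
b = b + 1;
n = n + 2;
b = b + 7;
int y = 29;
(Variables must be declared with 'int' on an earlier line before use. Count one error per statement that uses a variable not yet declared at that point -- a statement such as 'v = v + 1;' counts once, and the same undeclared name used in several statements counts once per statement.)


Scanning code line by line:
  Line 1: declare 'n' -> declared = ['n']
  Line 2: use 'x' -> ERROR (undeclared)
  Line 3: use 'b' -> ERROR (undeclared)
  Line 4: use 'n' -> OK (declared)
  Line 5: use 'b' -> ERROR (undeclared)
  Line 6: declare 'y' -> declared = ['n', 'y']
Total undeclared variable errors: 3

3


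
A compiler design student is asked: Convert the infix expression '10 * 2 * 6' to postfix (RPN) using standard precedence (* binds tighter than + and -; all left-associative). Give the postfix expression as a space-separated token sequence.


Applying the shunting-yard algorithm:
  Operand 10 -> output
  Push '*' onto operator stack -> op-stack: [*]
  Operand 2 -> output
  See '*' (prec 2); top '*' (prec 2) >= it -> pop '*' to output
  Push '*' onto operator stack -> op-stack: [*]
  Operand 6 -> output
  End of input: pop '*' to output
Postfix result: 10 2 * 6 *

10 2 * 6 *


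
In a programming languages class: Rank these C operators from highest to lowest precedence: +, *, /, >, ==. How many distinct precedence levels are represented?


Looking up precedence for each operator:
  + -> precedence 5
  * -> precedence 6
  / -> precedence 6
  > -> precedence 4
  == -> precedence 3
Sorted highest to lowest: *, /, +, >, ==
Distinct precedence values: [6, 5, 4, 3]
Number of distinct levels: 4

4


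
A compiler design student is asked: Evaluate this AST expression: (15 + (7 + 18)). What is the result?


Expression: (15 + (7 + 18))
Evaluating step by step:
  7 + 18 = 25
  15 + 25 = 40
Result: 40

40


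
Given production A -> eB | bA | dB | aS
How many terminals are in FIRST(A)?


Production: A -> eB | bA | dB | aS
Examining each alternative for leading terminals:
  A -> eB : first terminal = 'e'
  A -> bA : first terminal = 'b'
  A -> dB : first terminal = 'd'
  A -> aS : first terminal = 'a'
FIRST(A) = {a, b, d, e}
Count: 4

4


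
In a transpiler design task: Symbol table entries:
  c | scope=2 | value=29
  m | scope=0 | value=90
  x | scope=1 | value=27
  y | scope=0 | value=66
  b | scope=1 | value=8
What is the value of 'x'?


Searching symbol table for 'x':
  c | scope=2 | value=29
  m | scope=0 | value=90
  x | scope=1 | value=27 <- MATCH
  y | scope=0 | value=66
  b | scope=1 | value=8
Found 'x' at scope 1 with value 27

27


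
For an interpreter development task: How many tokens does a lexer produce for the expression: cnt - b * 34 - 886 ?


Scanning 'cnt - b * 34 - 886'
Token 1: 'cnt' -> identifier
Token 2: '-' -> operator
Token 3: 'b' -> identifier
Token 4: '*' -> operator
Token 5: '34' -> integer_literal
Token 6: '-' -> operator
Token 7: '886' -> integer_literal
Total tokens: 7

7


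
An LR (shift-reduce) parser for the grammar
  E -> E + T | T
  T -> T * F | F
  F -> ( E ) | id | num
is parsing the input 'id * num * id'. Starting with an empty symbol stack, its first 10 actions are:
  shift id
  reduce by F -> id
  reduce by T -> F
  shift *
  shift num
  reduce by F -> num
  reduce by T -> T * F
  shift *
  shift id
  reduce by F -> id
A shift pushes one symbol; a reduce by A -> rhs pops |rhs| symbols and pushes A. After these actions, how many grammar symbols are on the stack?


Tracking the symbol stack through each action:
  Action 1: shift 'id' : push -> stack = [id] (size 1)
  Action 2: reduce by F -> id : pop 1, push F -> stack = [F] (size 1)
  Action 3: reduce by T -> F : pop 1, push T -> stack = [T] (size 1)
  Action 4: shift '*' : push -> stack = [T, *] (size 2)
  Action 5: shift 'num' : push -> stack = [T, *, num] (size 3)
  Action 6: reduce by F -> num : pop 1, push F -> stack = [T, *, F] (size 3)
  Action 7: reduce by T -> T * F : pop 3, push T -> stack = [T] (size 1)
  Action 8: shift '*' : push -> stack = [T, *] (size 2)
  Action 9: shift 'id' : push -> stack = [T, *, id] (size 3)
  Action 10: reduce by F -> id : pop 1, push F -> stack = [T, *, F] (size 3)
Final stack size: 3

3


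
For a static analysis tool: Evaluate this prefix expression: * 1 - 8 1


Parsing prefix expression: * 1 - 8 1
Step 1: Innermost operation '- 8 1'
  8 - 1 = 7
Step 2: Outer operation '* 1 [7]'
  1 * 7 = 7

7


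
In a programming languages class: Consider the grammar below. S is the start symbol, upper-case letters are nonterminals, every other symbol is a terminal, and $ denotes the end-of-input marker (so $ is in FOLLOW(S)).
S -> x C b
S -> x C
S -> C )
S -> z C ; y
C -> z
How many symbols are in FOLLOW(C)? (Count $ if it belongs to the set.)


S is the start symbol and does not occur in any rule body, so FOLLOW(S) = {$}.
Examining every occurrence of C in a rule body:
  S -> x C b : C is followed by terminal 'b' -> add 'b'
  S -> x C : C is at the right end -> add FOLLOW(S) = {$}
  S -> C ) : C is followed by terminal ')' -> add ')'
  S -> z C ; y : C is followed by terminal ';' -> add ';'
  C -> z : C does not occur in the body -> contributes nothing
FOLLOW(C) = {), ;, b, $}
Count: 4

4


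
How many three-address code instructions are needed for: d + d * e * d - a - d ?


Expression: d + d * e * d - a - d
Generating three-address code (respecting * over +/- precedence):
  Instruction 1: t1 = d * e
  Instruction 2: t2 = t1 * d
  Instruction 3: t3 = d + t2
  Instruction 4: t4 = t3 - a
  Instruction 5: t5 = t4 - d
Total instructions: 5

5


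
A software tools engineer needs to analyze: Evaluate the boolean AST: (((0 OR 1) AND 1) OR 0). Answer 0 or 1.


Step 1: Evaluate inner node
  0 OR 1 = 1
Step 2: Evaluate next node
  1 AND 1 = 1
Step 3: Evaluate root node
  1 OR 0 = 1

1


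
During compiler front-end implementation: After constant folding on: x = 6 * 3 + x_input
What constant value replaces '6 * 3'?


Identifying constant sub-expression:
  Original: x = 6 * 3 + x_input
  6 and 3 are both compile-time constants
  Evaluating: 6 * 3 = 18
  After folding: x = 18 + x_input

18


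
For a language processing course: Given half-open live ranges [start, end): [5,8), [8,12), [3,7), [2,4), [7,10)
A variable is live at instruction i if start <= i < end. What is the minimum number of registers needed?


Live ranges:
  Var0: [5, 8)
  Var1: [8, 12)
  Var2: [3, 7)
  Var3: [2, 4)
  Var4: [7, 10)
Sweep-line events (position, delta, active):
  pos=2 start -> active=1
  pos=3 start -> active=2
  pos=4 end -> active=1
  pos=5 start -> active=2
  pos=7 end -> active=1
  pos=7 start -> active=2
  pos=8 end -> active=1
  pos=8 start -> active=2
  pos=10 end -> active=1
  pos=12 end -> active=0
Maximum simultaneous active: 2
Minimum registers needed: 2

2


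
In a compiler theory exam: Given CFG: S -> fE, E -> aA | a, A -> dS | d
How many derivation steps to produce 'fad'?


Grammar: S -> fE, E -> aA | a, A -> dS | d
Deriving 'fad':
Step 1: S -> fE => fE
Step 2: E -> aA => faA
Step 3: A -> d => fad
Total derivation steps: 3

3


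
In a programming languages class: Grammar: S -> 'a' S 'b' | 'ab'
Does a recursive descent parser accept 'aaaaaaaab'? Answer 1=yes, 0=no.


Grammar accepts strings of the form a^n b^n (n >= 1)
Word: 'aaaaaaaab'
Counting: 8 a's and 1 b's
Check: 8 == 1? No
Mismatch: a-count != b-count
Rejected

0


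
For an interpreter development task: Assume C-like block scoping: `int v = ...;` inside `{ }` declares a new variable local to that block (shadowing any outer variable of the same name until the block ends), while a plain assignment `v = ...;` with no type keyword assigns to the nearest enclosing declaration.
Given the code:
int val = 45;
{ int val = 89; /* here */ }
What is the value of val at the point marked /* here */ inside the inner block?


Analyzing scoping rules:
Outer scope: declares val = 45
Inner block: 'int val = 89;' declares a NEW val that shadows the outer one
Inside the block the inner declaration is in scope -> 89
Result: 89

89


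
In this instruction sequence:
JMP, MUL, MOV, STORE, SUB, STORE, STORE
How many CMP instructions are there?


Scanning instruction sequence for CMP:
  Position 1: JMP
  Position 2: MUL
  Position 3: MOV
  Position 4: STORE
  Position 5: SUB
  Position 6: STORE
  Position 7: STORE
Matches at positions: []
Total CMP count: 0

0


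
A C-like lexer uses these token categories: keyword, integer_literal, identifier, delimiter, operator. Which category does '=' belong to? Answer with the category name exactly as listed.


Token: '='
Checking categories:
  identifier: no
  integer_literal: no
  operator: YES
  keyword: no
  delimiter: no
Category: operator

operator


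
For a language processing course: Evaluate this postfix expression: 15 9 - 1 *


Processing tokens left to right:
Push 15, Push 9
Pop 15 and 9, compute 15 - 9 = 6, push 6
Push 1
Pop 6 and 1, compute 6 * 1 = 6, push 6
Stack result: 6

6


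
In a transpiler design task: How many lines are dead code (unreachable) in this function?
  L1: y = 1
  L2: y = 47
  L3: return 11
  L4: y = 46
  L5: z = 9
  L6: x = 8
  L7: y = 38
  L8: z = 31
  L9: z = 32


Analyzing control flow:
  L1: reachable (before return)
  L2: reachable (before return)
  L3: reachable (return statement)
  L4: DEAD (after return at L3)
  L5: DEAD (after return at L3)
  L6: DEAD (after return at L3)
  L7: DEAD (after return at L3)
  L8: DEAD (after return at L3)
  L9: DEAD (after return at L3)
Return at L3, total lines = 9
Dead lines: L4 through L9
Count: 6

6


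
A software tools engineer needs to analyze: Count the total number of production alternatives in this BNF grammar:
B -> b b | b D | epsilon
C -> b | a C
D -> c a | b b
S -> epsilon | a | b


Counting alternatives per rule:
  B: 3 alternative(s)
  C: 2 alternative(s)
  D: 2 alternative(s)
  S: 3 alternative(s)
Sum: 3 + 2 + 2 + 3 = 10

10


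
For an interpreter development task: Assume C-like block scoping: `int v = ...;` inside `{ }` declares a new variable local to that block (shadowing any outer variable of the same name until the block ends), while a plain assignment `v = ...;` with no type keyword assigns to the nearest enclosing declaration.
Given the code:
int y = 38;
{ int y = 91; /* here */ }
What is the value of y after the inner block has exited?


Analyzing scoping rules:
Outer scope: declares y = 38
Inner block: 'int y = 91;' declares a NEW y that shadows the outer one
When the block exits the inner y goes out of scope; the outer y was never modified -> 38
Result: 38

38


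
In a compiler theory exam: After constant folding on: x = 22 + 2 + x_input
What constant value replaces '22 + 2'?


Identifying constant sub-expression:
  Original: x = 22 + 2 + x_input
  22 and 2 are both compile-time constants
  Evaluating: 22 + 2 = 24
  After folding: x = 24 + x_input

24


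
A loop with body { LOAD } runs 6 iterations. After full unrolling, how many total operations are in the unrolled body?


Loop body operations: LOAD (1 op per iteration)
Unrolling 6 iterations:
  Iteration 1: LOAD (1 ops)
  Iteration 2: LOAD (1 ops)
  Iteration 3: LOAD (1 ops)
  Iteration 4: LOAD (1 ops)
  Iteration 5: LOAD (1 ops)
  Iteration 6: LOAD (1 ops)
Total: 6 iterations * 1 ops/iter = 6 operations

6


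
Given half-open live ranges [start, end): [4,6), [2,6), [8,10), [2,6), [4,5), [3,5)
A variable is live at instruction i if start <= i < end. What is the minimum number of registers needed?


Live ranges:
  Var0: [4, 6)
  Var1: [2, 6)
  Var2: [8, 10)
  Var3: [2, 6)
  Var4: [4, 5)
  Var5: [3, 5)
Sweep-line events (position, delta, active):
  pos=2 start -> active=1
  pos=2 start -> active=2
  pos=3 start -> active=3
  pos=4 start -> active=4
  pos=4 start -> active=5
  pos=5 end -> active=4
  pos=5 end -> active=3
  pos=6 end -> active=2
  pos=6 end -> active=1
  pos=6 end -> active=0
  pos=8 start -> active=1
  pos=10 end -> active=0
Maximum simultaneous active: 5
Minimum registers needed: 5

5


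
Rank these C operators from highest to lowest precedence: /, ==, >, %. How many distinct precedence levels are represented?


Looking up precedence for each operator:
  / -> precedence 6
  == -> precedence 3
  > -> precedence 4
  % -> precedence 6
Sorted highest to lowest: /, %, >, ==
Distinct precedence values: [6, 4, 3]
Number of distinct levels: 3

3


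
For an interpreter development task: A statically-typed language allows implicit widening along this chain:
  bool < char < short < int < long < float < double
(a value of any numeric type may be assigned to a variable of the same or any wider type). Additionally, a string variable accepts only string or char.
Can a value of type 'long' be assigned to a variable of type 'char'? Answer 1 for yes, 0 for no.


Target variable type: char
Source value type: long
Numeric ranks: long=4, char=1
Widening allowed iff rank(source) <= rank(target): 4 <= 1? No
Result: 0

0


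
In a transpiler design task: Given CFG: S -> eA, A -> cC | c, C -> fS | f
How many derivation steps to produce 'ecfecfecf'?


Grammar: S -> eA, A -> cC | c, C -> fS | f
Deriving 'ecfecfecf':
Step 1: S -> eA => eA
Step 2: A -> cC => ecC
Step 3: C -> fS => ecfS
Step 4: S -> eA => ecfeA
Step 5: A -> cC => ecfecC
Step 6: C -> fS => ecfecfS
Step 7: S -> eA => ecfecfeA
Step 8: A -> cC => ecfecfecC
Step 9: C -> f => ecfecfecf
Total derivation steps: 9

9


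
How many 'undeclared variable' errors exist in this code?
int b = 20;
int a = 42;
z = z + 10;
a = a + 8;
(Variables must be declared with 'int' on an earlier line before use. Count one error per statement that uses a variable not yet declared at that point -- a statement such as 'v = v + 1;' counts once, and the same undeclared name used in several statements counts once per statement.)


Scanning code line by line:
  Line 1: declare 'b' -> declared = ['b']
  Line 2: declare 'a' -> declared = ['a', 'b']
  Line 3: use 'z' -> ERROR (undeclared)
  Line 4: use 'a' -> OK (declared)
Total undeclared variable errors: 1

1


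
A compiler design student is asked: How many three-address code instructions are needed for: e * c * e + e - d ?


Expression: e * c * e + e - d
Generating three-address code (respecting * over +/- precedence):
  Instruction 1: t1 = e * c
  Instruction 2: t2 = t1 * e
  Instruction 3: t3 = t2 + e
  Instruction 4: t4 = t3 - d
Total instructions: 4

4


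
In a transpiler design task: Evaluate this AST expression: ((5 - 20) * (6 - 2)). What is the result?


Expression: ((5 - 20) * (6 - 2))
Evaluating step by step:
  5 - 20 = -15
  6 - 2 = 4
  -15 * 4 = -60
Result: -60

-60


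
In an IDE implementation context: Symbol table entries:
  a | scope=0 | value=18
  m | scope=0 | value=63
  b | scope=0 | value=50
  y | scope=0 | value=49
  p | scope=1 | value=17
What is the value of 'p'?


Searching symbol table for 'p':
  a | scope=0 | value=18
  m | scope=0 | value=63
  b | scope=0 | value=50
  y | scope=0 | value=49
  p | scope=1 | value=17 <- MATCH
Found 'p' at scope 1 with value 17

17


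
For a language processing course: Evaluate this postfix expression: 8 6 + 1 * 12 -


Processing tokens left to right:
Push 8, Push 6
Pop 8 and 6, compute 8 + 6 = 14, push 14
Push 1
Pop 14 and 1, compute 14 * 1 = 14, push 14
Push 12
Pop 14 and 12, compute 14 - 12 = 2, push 2
Stack result: 2

2


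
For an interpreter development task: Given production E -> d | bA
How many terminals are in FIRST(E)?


Production: E -> d | bA
Examining each alternative for leading terminals:
  E -> d : first terminal = 'd'
  E -> bA : first terminal = 'b'
FIRST(E) = {b, d}
Count: 2

2


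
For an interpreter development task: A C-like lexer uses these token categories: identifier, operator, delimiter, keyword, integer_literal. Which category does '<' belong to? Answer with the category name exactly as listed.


Token: '<'
Checking categories:
  identifier: no
  integer_literal: no
  operator: YES
  keyword: no
  delimiter: no
Category: operator

operator


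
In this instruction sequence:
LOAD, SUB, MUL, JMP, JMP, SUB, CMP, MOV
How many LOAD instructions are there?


Scanning instruction sequence for LOAD:
  Position 1: LOAD <- MATCH
  Position 2: SUB
  Position 3: MUL
  Position 4: JMP
  Position 5: JMP
  Position 6: SUB
  Position 7: CMP
  Position 8: MOV
Matches at positions: [1]
Total LOAD count: 1

1


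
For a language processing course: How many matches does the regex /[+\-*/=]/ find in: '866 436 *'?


Pattern: /[+\-*/=]/ (operators)
Input: '866 436 *'
Scanning for matches:
  Match 1: '*'
Total matches: 1

1


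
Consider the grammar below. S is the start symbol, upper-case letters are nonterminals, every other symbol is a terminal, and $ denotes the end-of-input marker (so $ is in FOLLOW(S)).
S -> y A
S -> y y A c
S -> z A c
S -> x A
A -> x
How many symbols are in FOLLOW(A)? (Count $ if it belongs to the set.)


S is the start symbol and does not occur in any rule body, so FOLLOW(S) = {$}.
Examining every occurrence of A in a rule body:
  S -> y A : A is at the right end -> add FOLLOW(S) = {$}
  S -> y y A c : A is followed by terminal 'c' -> add 'c'
  S -> z A c : A is followed by terminal 'c' -> add 'c' (already in the set)
  S -> x A : A is at the right end -> add FOLLOW(S) = {$} (already in the set)
  A -> x : A does not occur in the body -> contributes nothing
FOLLOW(A) = {c, $}
Count: 2

2


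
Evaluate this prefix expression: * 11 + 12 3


Parsing prefix expression: * 11 + 12 3
Step 1: Innermost operation '+ 12 3'
  12 + 3 = 15
Step 2: Outer operation '* 11 [15]'
  11 * 15 = 165

165
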